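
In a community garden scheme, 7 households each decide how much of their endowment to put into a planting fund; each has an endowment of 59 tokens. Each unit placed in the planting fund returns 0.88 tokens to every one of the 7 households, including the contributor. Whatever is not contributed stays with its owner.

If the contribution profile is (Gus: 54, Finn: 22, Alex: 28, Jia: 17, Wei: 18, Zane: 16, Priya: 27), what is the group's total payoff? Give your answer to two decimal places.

Total contributed: 54 + 22 + 28 + 17 + 18 + 16 + 27 = 182; total kept: 7 × 59 − 182 = 231.
The planting fund pays out 0.88 × 7 × 182 = 1121.12 in aggregate.
Group total = 231 + 1121.12 = 1352.12.

1352.12 tokens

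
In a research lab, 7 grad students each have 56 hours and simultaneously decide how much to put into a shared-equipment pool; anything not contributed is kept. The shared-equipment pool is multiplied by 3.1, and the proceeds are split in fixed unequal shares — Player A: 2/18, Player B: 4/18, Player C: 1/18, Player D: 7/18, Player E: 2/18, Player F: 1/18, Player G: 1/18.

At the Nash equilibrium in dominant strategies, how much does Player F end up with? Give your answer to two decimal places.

Player j's private return per contributed unit is 3.1 × (j's share). Contributing is weakly dominant for j when that share is at least 1/3.1 = 0.3226, and contributing 0 is dominant otherwise.
Only Player D (7/18) clears that bar, contributing 56; the remaining 6 contribute 0. Total contributed: 56.
Player F keeps 56 and receives 3.1 × 56 × 1/18 = 9.64 from the shared-equipment pool, for a payoff of 65.64.

65.64 hours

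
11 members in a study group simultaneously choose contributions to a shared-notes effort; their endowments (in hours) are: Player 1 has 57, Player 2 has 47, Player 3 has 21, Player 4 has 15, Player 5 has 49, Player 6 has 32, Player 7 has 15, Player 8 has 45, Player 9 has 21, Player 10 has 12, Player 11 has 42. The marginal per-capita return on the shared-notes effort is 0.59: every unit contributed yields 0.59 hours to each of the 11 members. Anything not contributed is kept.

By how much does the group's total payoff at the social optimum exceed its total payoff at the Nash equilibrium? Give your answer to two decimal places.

The private return per contributed unit is 0.59 < 1 for everyone, so the Nash equilibrium is zero contribution and the group total is Σ E_j = 57 + 47 + 21 + 15 + 49 + 32 + 15 + 45 + 21 + 12 + 42 = 356.
Each contributed unit returns 6.490 to the group, so the social optimum is full contribution by everyone: group total = 6.490 × 356 = 2310.44.
Efficiency loss = (6.490 − 1) × 356 = 1954.44.

1954.44 hours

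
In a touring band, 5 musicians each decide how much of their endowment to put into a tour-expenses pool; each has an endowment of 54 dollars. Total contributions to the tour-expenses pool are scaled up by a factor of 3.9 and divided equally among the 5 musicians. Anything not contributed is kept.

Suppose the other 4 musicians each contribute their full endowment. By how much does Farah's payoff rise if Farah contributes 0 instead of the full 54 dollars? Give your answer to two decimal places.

Switching from a contribution of 54 to 0 lets Farah keep an extra 54 dollars, but lowers the tour-expenses pool by 54, which costs Farah their own share of that drop: 3.9/5 × 54 = 42.12.
Net gain = 54 − 42.12 = 11.88. The private return per contributed unit (0.7800) is below 1, so free-riding is indeed the best response regardless of what the others do.

11.88 dollars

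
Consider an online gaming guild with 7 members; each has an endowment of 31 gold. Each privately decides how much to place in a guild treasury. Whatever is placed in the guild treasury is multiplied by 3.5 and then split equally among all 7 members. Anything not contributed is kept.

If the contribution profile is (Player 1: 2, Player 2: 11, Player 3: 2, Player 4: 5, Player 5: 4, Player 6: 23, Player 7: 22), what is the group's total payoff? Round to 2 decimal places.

Total contributed: 2 + 11 + 2 + 5 + 4 + 23 + 22 = 69; total kept: 7 × 31 − 69 = 148.
The guild treasury pays out 3.5 × 69 = 241.50 in aggregate.
Group total = 148 + 241.50 = 389.50.

389.50 gold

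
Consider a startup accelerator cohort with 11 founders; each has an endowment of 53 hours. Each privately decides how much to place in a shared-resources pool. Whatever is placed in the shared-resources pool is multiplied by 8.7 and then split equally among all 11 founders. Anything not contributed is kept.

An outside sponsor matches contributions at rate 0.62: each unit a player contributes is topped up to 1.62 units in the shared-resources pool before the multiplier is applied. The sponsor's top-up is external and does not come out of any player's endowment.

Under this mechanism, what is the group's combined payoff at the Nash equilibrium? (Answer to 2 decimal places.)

The effective private return per unit is now 8.7 × 1.62 / 11 = 1.2813 > 1, so every player's dominant strategy flips to full contribution.
At the Nash equilibrium everyone contributes 53. Group total payoff = 8.7 × 1.62 × 583 = 8216.80.

8216.80 hours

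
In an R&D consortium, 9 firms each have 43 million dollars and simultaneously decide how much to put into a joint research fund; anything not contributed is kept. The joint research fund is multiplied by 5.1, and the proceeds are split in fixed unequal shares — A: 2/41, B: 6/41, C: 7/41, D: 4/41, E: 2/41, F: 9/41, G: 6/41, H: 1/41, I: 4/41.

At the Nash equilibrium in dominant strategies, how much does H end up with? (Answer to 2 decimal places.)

48.35 million dollars

For player j, contributing a unit is worthwhile iff 5.1 × (j's share) ≥ 1, i.e. iff j's share is at least 0.1961.
Only F (9/41) clears that bar, contributing 43; the remaining 8 contribute 0. Total contributed: 43.
H keeps 43 and receives 5.1 × 43 × 1/41 = 5.35 from the joint research fund, for a payoff of 48.35.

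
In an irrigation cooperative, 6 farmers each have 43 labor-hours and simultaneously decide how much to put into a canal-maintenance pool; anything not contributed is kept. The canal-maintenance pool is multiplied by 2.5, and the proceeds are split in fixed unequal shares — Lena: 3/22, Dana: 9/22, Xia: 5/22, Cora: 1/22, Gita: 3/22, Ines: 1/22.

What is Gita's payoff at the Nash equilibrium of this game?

57.66 labor-hours

Player j's private return per contributed unit is 2.5 × (j's share). Contributing is weakly dominant for j when that share is at least 1/2.5 = 0.4000, and contributing 0 is dominant otherwise.
The only share above 0.4000 is Dana's 9/22, contributing 43; the remaining 5 contribute 0. Total contributed: 43.
Gita keeps 43 and receives 2.5 × 43 × 3/22 = 14.66 from the canal-maintenance pool, for a payoff of 57.66.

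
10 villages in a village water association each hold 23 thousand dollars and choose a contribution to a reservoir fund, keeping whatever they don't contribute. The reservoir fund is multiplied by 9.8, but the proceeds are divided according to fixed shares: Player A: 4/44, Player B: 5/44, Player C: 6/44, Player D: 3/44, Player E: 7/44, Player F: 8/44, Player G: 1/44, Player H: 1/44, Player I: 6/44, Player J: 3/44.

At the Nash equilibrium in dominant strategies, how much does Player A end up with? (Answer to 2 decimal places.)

125.45 thousand dollars

For player j, contributing a unit is worthwhile iff 9.8 × (j's share) ≥ 1, i.e. iff j's share is at least 0.1020.
The shares above 0.1020 belong to Player B, Player C, Player E, Player F and Player I, contributing 23 each; the remaining 5 contribute 0. Total contributed: 115.
Player A keeps 23 and receives 9.8 × 115 × 4/44 = 102.45 from the reservoir fund, for a payoff of 125.45.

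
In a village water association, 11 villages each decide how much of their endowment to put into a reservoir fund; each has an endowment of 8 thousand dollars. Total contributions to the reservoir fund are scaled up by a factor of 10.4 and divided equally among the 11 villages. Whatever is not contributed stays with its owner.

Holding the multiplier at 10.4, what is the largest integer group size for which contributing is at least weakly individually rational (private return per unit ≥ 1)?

Private return per unit is 10.4/(group size), which is ≥ 1 whenever the group size is ≤ 10.4.
The largest such integer is 10.

10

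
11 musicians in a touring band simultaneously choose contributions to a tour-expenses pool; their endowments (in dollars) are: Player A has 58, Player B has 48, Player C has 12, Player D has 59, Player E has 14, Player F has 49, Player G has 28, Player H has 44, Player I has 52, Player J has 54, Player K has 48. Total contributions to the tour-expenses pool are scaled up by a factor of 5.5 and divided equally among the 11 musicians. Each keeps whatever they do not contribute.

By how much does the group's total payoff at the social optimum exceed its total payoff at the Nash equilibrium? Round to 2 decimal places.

The private return per contributed unit is 5.5/11 = 0.5000 < 1 for every player regardless of endowment, so the Nash equilibrium is zero contribution and the group total is Σ E_j = 58 + 48 + 12 + 59 + 14 + 49 + 28 + 44 + 52 + 54 + 48 = 466.
Each contributed unit returns 5.500 to the group, so the social optimum is full contribution by everyone: group total = 5.500 × 466 = 2563.00.
Efficiency loss = (5.500 − 1) × 466 = 2097.00.

2097.00 dollars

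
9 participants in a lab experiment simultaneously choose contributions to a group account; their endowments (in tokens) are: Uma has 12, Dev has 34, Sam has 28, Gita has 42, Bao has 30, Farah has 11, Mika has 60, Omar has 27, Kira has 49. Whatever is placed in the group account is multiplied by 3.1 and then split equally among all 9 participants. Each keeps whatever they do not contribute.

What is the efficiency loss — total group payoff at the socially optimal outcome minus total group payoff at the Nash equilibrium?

615.30 tokens

The private return per contributed unit is 3.1/9 = 0.3444 < 1 for every player regardless of endowment, so the Nash equilibrium is zero contribution and the group total is Σ E_j = 12 + 34 + 28 + 42 + 30 + 11 + 60 + 27 + 49 = 293.
Each contributed unit returns 3.100 to the group, so the social optimum is full contribution by everyone: group total = 3.100 × 293 = 908.30.
Efficiency loss = (3.100 − 1) × 293 = 615.30.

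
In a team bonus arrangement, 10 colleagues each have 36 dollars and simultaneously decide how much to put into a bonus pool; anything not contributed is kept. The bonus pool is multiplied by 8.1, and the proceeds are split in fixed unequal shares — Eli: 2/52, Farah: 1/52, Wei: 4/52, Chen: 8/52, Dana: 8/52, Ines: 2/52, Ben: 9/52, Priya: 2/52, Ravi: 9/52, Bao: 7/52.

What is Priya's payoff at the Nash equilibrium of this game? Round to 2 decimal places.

92.08 dollars

For player j, contributing a unit is worthwhile iff 8.1 × (j's share) ≥ 1, i.e. iff j's share is at least 0.1235.
Chen, Dana, Ben, Ravi and Bao clear that bar, contributing 36 each; the remaining 5 contribute 0. Total contributed: 180.
Priya keeps 36 and receives 8.1 × 180 × 2/52 = 56.08 from the bonus pool, for a payoff of 92.08.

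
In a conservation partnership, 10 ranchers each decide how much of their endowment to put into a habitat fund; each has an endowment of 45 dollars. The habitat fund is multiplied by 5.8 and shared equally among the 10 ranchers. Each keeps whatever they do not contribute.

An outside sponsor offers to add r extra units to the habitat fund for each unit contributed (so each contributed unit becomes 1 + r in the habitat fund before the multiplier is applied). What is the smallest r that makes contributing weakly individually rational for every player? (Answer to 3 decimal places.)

With matching at rate r, one contributed unit becomes (1 + r) in the habitat fund and returns 5.8 × (1 + r) / 10 to the contributor.
Setting this equal to 1: 1 + r = 10/5.8 = 1.7241.
So the minimum matching rate is r = 1.7241 − 1 = 0.724.

0.724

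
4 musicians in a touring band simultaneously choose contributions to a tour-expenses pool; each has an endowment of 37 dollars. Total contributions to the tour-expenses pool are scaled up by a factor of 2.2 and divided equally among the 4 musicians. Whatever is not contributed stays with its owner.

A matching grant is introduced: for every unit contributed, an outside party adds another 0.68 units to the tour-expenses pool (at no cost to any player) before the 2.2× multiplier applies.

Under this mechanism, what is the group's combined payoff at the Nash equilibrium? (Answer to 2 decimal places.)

Even with the mechanism, each unit contributed returns only 2.2 × 1.68 / 4 = 0.9240 per unit of net cost, so contributing nothing is still dominant.
At the Nash equilibrium no one contributes; group total payoff = 4 × 37 = 148.

148.00 dollars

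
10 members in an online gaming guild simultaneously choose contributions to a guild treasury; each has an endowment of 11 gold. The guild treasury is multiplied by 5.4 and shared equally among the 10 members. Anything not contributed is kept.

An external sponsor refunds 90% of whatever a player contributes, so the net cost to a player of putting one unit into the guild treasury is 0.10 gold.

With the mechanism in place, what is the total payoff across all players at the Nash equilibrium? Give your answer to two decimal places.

693.00 gold

The effective private return per unit is now (5.4/10) / 0.10 = 5.4000 > 1, so every player's dominant strategy flips to full contribution.
So the Nash equilibrium is full contribution by all 10; the group earns 10 × (11 × 0.90 + 5.4 × 11) = 693.00.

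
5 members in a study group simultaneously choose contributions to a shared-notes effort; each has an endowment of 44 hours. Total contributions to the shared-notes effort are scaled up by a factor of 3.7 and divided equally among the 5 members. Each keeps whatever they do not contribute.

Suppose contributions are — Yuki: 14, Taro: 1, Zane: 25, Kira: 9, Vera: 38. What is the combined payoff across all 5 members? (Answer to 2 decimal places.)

Total contributed: 14 + 1 + 25 + 9 + 38 = 87; total kept: 5 × 44 − 87 = 133.
The shared-notes effort pays out 3.7 × 87 = 321.90 in aggregate.
Group total = 133 + 321.90 = 454.90.

454.90 hours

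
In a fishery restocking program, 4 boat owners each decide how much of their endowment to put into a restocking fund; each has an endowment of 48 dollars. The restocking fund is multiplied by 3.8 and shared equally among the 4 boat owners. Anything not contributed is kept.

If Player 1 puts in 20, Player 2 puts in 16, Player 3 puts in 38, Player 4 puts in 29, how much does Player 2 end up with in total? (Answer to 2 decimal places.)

Total contributed: 20 + 16 + 38 + 29 = 103.
Each receives 3.8 × 103 / 4 = 97.85 from the restocking fund.
Player 2 keeps 48 − 16 = 32, so Player 2's payoff is 32 + 97.85 = 129.85.

129.85 dollars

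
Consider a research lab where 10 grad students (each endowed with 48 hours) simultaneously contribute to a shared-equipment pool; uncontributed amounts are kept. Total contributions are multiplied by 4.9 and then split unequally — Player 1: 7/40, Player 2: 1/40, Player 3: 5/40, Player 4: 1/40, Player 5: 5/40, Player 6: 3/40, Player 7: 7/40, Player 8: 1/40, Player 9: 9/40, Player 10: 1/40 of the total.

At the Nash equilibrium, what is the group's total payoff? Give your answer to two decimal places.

For player j, contributing a unit is worthwhile iff 4.9 × (j's share) ≥ 1, i.e. iff j's share is at least 0.2041.
Only Player 9 (9/40) clears that bar, contributing 48; the remaining 9 contribute 0. Total contributed: 48.
The shared-equipment pool pays out 4.9 × 48 = 235.20 in total (split across the unequal shares, but the aggregate is all that matters for the group sum).
The 9 free-riders keep 48 each, adding 432. Group total = 432 + 235.20 = 667.20.

667.20 hours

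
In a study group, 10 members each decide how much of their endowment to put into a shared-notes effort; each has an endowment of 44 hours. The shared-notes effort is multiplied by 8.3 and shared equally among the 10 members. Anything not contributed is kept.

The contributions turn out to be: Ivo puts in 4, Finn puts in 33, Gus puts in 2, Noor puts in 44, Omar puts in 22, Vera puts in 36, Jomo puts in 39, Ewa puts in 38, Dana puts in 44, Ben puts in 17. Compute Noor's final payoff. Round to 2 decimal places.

231.57 hours

Total contributed: 4 + 33 + 2 + 44 + 22 + 36 + 39 + 38 + 44 + 17 = 279.
Each receives 8.3 × 279 / 10 = 231.57 from the shared-notes effort.
Noor keeps 44 − 44 = 0, so Noor's payoff is 0 + 231.57 = 231.57.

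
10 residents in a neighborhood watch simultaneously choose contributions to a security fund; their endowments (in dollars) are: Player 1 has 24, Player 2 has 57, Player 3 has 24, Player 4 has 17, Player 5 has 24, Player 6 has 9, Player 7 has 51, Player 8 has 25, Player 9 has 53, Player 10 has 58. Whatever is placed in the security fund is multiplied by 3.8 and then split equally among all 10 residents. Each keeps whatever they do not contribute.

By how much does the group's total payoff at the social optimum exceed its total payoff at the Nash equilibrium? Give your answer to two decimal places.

The private return per contributed unit is 3.8/10 = 0.3800 < 1 for every player regardless of endowment, so the Nash equilibrium is zero contribution and the group total is Σ E_j = 24 + 57 + 24 + 17 + 24 + 9 + 51 + 25 + 53 + 58 = 342.
Each contributed unit returns 3.800 to the group, so the social optimum is full contribution by everyone: group total = 3.800 × 342 = 1299.60.
Efficiency loss = (3.800 − 1) × 342 = 957.60.

957.60 dollars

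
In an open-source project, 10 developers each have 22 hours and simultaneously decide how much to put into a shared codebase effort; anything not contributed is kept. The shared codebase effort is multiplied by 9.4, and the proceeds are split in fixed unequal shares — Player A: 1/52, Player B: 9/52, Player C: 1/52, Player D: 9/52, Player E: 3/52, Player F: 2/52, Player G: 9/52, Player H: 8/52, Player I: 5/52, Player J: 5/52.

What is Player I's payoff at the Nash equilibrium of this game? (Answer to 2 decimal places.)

Each unit j contributes comes back to j as 9.4 × (j's share), so j prefers to contribute only if that share exceeds 1/9.4 = 0.1064; otherwise keeping the unit dominates.
Player B, Player D, Player G and Player H clear that bar, contributing 22 each; the remaining 6 contribute 0. Total contributed: 88.
Player I keeps 22 and receives 9.4 × 88 × 5/52 = 79.54 from the shared codebase effort, for a payoff of 101.54.

101.54 hours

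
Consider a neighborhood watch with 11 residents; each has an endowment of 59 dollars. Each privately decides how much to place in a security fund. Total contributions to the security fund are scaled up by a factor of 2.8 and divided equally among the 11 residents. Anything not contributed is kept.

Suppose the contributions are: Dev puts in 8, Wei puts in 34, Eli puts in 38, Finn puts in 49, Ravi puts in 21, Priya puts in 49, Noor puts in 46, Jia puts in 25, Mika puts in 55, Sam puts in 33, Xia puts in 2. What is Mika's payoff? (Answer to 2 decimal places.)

95.64 dollars

Total contributed: 8 + 34 + 38 + 49 + 21 + 49 + 46 + 25 + 55 + 33 + 2 = 360.
Each receives 2.8 × 360 / 11 = 91.64 from the security fund.
Mika keeps 59 − 55 = 4, so Mika's payoff is 4 + 91.64 = 95.64.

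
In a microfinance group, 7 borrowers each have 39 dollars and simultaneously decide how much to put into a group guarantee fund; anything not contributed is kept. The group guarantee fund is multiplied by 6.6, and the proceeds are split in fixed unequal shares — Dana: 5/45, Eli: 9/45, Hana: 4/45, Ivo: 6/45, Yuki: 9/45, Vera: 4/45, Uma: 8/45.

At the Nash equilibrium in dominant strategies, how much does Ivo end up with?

141.96 dollars

Each unit j contributes comes back to j as 6.6 × (j's share), so j prefers to contribute only if that share exceeds 1/6.6 = 0.1515; otherwise keeping the unit dominates.
Eli, Yuki and Uma are above the threshold, contributing 39 each; the remaining 4 contribute 0. Total contributed: 117.
Ivo keeps 39 and receives 6.6 × 117 × 6/45 = 102.96 from the group guarantee fund, for a payoff of 141.96.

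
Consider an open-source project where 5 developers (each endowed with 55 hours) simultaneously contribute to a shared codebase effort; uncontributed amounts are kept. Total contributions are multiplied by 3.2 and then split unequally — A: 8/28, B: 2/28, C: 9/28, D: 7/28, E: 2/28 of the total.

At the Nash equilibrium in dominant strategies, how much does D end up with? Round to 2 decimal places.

For player j, contributing a unit is worthwhile iff 3.2 × (j's share) ≥ 1, i.e. iff j's share is at least 0.3125.
Only C (9/28) clears that bar, contributing 55; the remaining 4 contribute 0. Total contributed: 55.
D keeps 55 and receives 3.2 × 55 × 7/28 = 44.00 from the shared codebase effort, for a payoff of 99.00.

99.00 hours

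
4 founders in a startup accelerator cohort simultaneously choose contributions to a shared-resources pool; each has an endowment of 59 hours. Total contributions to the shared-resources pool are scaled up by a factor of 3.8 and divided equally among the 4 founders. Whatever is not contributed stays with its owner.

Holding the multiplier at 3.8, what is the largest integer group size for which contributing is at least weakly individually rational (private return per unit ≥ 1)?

3

Private return per unit is 3.8/(group size), which is ≥ 1 whenever the group size is ≤ 3.8.
The largest such integer is 3.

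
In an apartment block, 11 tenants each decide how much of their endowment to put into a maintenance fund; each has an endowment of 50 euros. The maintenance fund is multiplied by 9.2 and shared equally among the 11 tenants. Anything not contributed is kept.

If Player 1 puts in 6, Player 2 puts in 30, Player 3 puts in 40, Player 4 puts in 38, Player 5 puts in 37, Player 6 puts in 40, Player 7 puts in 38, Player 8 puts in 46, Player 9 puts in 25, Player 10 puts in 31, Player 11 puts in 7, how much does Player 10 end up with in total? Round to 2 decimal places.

Total contributed: 6 + 30 + 40 + 38 + 37 + 40 + 38 + 46 + 25 + 31 + 7 = 338.
Each receives 9.2 × 338 / 11 = 282.69 from the maintenance fund.
Player 10 keeps 50 − 31 = 19, so Player 10's payoff is 19 + 282.69 = 301.69.

301.69 euros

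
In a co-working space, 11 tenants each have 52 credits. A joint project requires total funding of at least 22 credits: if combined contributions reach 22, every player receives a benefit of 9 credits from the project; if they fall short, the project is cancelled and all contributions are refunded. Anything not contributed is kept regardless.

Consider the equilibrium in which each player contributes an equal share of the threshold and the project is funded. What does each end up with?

59 credits

Equal share of the threshold: 22/11 = 2.
At this profile no one gains by cutting their contribution: any cut drops the total below 22, the project is cancelled, contributions are refunded, and the deviator ends with 52, which is less than 52 − 2 + 9 = 59. Contributing more than 2 just wastes the excess. So contributing exactly 2 is a best response.
Each player's payoff: 52 − 2 + 9 = 59.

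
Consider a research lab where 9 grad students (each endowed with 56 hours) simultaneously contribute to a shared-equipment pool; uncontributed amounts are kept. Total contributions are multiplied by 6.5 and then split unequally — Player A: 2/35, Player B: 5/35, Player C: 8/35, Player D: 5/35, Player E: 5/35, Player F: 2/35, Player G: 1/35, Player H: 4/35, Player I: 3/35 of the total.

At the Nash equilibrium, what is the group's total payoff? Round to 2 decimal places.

812.00 hours

Each unit j contributes comes back to j as 6.5 × (j's share), so j prefers to contribute only if that share exceeds 1/6.5 = 0.1538; otherwise keeping the unit dominates.
Only Player C (8/35) clears that bar, contributing 56; the remaining 8 contribute 0. Total contributed: 56.
The shared-equipment pool pays out 6.5 × 56 = 364.00 in total (split across the unequal shares, but the aggregate is all that matters for the group sum).
The 8 free-riders keep 56 each, adding 448. Group total = 448 + 364.00 = 812.00.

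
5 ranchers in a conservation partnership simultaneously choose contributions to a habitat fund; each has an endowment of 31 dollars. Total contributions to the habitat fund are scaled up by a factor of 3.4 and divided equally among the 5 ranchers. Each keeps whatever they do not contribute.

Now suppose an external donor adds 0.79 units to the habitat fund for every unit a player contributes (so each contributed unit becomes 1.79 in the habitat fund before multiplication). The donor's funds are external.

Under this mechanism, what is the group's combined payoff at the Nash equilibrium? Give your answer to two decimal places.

943.33 dollars

The effective private return per unit is now 3.4 × 1.79 / 5 = 1.2172 > 1, so every player's dominant strategy flips to full contribution.
At the Nash equilibrium everyone contributes 31. Group total payoff = 3.4 × 1.79 × 155 = 943.33.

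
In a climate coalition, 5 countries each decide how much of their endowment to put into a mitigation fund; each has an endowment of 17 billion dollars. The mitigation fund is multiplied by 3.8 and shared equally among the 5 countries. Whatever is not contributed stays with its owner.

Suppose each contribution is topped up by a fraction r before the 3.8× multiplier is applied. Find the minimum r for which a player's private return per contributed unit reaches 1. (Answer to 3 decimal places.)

With matching at rate r, one contributed unit becomes (1 + r) in the mitigation fund and returns 3.8 × (1 + r) / 5 to the contributor.
Setting this equal to 1: 1 + r = 5/3.8 = 1.3158.
So the minimum matching rate is r = 1.3158 − 1 = 0.316.

0.316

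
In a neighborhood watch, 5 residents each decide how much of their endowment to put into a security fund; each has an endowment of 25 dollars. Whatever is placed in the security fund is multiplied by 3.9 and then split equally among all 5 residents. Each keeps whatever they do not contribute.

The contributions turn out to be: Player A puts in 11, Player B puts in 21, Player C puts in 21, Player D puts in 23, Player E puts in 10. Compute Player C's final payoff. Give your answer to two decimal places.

71.08 dollars

Total contributed: 11 + 21 + 21 + 23 + 10 = 86.
Each receives 3.9 × 86 / 5 = 67.08 from the security fund.
Player C keeps 25 − 21 = 4, so Player C's payoff is 4 + 67.08 = 71.08.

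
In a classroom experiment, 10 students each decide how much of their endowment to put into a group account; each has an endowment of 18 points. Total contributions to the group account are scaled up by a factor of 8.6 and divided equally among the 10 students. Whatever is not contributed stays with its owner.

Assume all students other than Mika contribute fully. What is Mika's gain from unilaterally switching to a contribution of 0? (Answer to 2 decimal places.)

2.52 points

Switching from a contribution of 18 to 0 lets Mika keep an extra 18 points, but lowers the group account by 18, which costs Mika their own share of that drop: 8.6/10 × 18 = 15.48.
Net gain = 18 − 15.48 = 2.52. The private return per contributed unit (0.8600) is below 1, so free-riding is indeed the best response regardless of what the others do.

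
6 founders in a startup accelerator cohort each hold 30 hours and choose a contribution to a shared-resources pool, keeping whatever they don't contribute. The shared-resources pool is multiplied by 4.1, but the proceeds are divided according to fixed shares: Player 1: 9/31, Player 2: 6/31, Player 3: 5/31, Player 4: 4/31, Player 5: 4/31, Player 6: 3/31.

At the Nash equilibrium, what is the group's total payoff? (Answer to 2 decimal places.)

Each unit j contributes comes back to j as 4.1 × (j's share), so j prefers to contribute only if that share exceeds 1/4.1 = 0.2439; otherwise keeping the unit dominates.
The only share above 0.2439 is Player 1's 9/31, contributing 30; the remaining 5 contribute 0. Total contributed: 30.
The shared-resources pool pays out 4.1 × 30 = 123.00 in total (split across the unequal shares, but the aggregate is all that matters for the group sum).
The 5 free-riders keep 30 each, adding 150. Group total = 150 + 123.00 = 273.00.

273.00 hours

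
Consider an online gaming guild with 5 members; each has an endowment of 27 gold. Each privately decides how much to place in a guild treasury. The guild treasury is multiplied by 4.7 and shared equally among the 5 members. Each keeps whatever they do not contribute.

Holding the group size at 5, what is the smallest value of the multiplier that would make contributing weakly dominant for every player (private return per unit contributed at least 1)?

5

A contributed unit returns (multiplier)/5 to its contributor.
This reaches 1 exactly when the multiplier is 5.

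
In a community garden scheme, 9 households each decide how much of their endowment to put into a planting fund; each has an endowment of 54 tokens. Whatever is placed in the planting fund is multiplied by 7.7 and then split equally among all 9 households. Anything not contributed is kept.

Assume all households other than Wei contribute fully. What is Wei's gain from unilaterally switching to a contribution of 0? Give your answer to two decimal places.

7.80 tokens

Switching from a contribution of 54 to 0 lets Wei keep an extra 54 tokens, but lowers the planting fund by 54, which costs Wei their own share of that drop: 7.7/9 × 54 = 46.20.
Net gain = 54 − 46.20 = 7.80. The private return per contributed unit (0.8556) is below 1, so free-riding is indeed the best response regardless of what the others do.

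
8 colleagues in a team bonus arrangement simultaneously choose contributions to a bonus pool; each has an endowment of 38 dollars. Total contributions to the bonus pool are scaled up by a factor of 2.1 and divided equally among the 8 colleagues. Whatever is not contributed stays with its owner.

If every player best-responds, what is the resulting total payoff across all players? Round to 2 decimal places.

304.00 dollars

Each contributed unit returns 2.1/8 = 0.2625 to its contributor — below 1 — so contributing 0 is dominant for every player. At the Nash equilibrium everyone keeps their 38, and the group total is 8 × 38 = 304.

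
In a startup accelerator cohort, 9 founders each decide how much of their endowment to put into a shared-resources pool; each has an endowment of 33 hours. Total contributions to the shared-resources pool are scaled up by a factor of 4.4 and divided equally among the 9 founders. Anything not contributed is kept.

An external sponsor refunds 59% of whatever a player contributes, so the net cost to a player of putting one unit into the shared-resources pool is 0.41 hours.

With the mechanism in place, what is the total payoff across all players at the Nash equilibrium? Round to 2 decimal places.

1482.03 hours

Under the mechanism each unit contributed yields (4.4/9) / 0.41 = 1.1924 back to its contributor per unit of net cost, which exceeds 1, making full contribution the dominant choice for everyone.
At the Nash equilibrium everyone contributes 33. Group total payoff = 9 × (33 × 0.59 + 4.4 × 33) = 1482.03.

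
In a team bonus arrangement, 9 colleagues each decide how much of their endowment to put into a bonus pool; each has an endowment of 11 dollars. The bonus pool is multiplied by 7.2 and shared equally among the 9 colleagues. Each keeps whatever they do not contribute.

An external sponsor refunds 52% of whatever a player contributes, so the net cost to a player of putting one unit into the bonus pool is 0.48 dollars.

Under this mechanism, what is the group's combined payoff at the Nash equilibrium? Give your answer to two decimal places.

With the mechanism, a contributed unit returns (7.2/9) / 0.48 = 1.6667 per unit of net cost to the contributor — now above 1 — so contributing fully is weakly dominant for every player.
At the Nash equilibrium everyone contributes 11. Group total payoff = 9 × (11 × 0.52 + 7.2 × 11) = 764.28.

764.28 dollars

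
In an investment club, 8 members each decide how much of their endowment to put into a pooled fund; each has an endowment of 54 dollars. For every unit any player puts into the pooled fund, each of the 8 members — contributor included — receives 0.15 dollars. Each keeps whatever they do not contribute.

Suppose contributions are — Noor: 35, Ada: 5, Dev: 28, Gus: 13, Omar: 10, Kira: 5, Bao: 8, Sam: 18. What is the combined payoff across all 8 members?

456.40 dollars

Total contributed: 35 + 5 + 28 + 13 + 10 + 5 + 8 + 18 = 122; total kept: 8 × 54 − 122 = 310.
The pooled fund pays out 0.15 × 8 × 122 = 146.40 in aggregate.
Group total = 310 + 146.40 = 456.40.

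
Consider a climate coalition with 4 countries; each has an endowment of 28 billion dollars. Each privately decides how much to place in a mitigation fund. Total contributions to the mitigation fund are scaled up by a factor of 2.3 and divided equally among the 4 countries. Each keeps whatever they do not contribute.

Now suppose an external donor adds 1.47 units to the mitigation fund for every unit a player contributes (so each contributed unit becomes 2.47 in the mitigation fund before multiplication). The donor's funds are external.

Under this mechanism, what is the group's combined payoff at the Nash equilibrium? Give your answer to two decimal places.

Under the mechanism each unit contributed yields 2.3 × 2.47 / 4 = 1.4203 back to its contributor per unit of net cost, which exceeds 1, making full contribution the dominant choice for everyone.
So the Nash equilibrium is full contribution by all 4; the group earns 2.3 × 2.47 × 112 = 636.27.

636.27 billion dollars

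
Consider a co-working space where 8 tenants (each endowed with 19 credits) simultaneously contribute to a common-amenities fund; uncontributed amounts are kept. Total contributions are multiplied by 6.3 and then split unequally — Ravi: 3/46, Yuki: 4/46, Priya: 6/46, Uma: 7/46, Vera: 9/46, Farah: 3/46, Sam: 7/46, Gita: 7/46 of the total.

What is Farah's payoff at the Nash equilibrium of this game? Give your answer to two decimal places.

For player j, contributing a unit is worthwhile iff 6.3 × (j's share) ≥ 1, i.e. iff j's share is at least 0.1587.
The only share above 0.1587 is Vera's 9/46, contributing 19; the remaining 7 contribute 0. Total contributed: 19.
Farah keeps 19 and receives 6.3 × 19 × 3/46 = 7.81 from the common-amenities fund, for a payoff of 26.81.

26.81 credits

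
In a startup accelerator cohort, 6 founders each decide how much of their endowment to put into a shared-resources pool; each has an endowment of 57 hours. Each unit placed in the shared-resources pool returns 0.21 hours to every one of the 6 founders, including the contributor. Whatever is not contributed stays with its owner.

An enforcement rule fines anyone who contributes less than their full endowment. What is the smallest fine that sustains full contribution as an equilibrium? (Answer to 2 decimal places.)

Given the others contribute fully, the best deviation is to contribute 0 (any partial contribution still incurs the fine and gives up units whose private return 0.21 is below 1).
Deviating from 57 to 0 saves 57 hours but forfeits the deviator's share of the drop in the shared-resources pool: 0.21 × 57 = 11.97.
So the deviation gain is 57 − 11.97 = 45.03, and the fine must be at least 45.03 hours to wipe it out.

45.03 hours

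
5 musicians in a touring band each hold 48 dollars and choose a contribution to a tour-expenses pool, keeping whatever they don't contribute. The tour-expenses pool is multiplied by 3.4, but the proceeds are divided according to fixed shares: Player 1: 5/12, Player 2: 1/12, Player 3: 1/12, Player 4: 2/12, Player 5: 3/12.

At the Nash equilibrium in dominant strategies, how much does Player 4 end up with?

A player with share s gets back 3.4·s per unit contributed, so full contribution is dominant for anyone with s > 1/3.4 = 0.2941 and zero contribution is dominant for anyone below.
Player 1 alone (share 5/12) is above the threshold, contributing 48; the remaining 4 contribute 0. Total contributed: 48.
Player 4 keeps 48 and receives 3.4 × 48 × 2/12 = 27.20 from the tour-expenses pool, for a payoff of 75.20.

75.20 dollars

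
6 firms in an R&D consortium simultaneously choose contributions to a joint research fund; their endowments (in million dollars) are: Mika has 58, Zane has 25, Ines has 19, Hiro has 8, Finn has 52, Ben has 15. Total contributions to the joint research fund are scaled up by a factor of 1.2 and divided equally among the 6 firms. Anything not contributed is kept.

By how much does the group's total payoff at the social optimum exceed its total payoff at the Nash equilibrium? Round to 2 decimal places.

35.40 million dollars

The private return per contributed unit is 1.2/6 = 0.2000 < 1 for every player regardless of endowment, so the Nash equilibrium is zero contribution and the group total is Σ E_j = 58 + 25 + 19 + 8 + 52 + 15 = 177.
Each contributed unit returns 1.200 to the group, so the social optimum is full contribution by everyone: group total = 1.200 × 177 = 212.40.
Efficiency loss = (1.200 − 1) × 177 = 35.40.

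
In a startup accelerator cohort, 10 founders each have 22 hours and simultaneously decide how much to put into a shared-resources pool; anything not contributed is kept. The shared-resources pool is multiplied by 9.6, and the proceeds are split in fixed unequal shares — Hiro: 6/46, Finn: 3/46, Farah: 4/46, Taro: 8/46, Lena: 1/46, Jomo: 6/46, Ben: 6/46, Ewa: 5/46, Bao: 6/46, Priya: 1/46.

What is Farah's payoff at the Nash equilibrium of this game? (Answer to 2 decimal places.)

132.19 hours

A player with share s gets back 9.6·s per unit contributed, so full contribution is dominant for anyone with s > 1/9.6 = 0.1042 and zero contribution is dominant for anyone below.
Hiro, Taro, Jomo, Ben, Ewa and Bao are above the threshold, contributing 22 each; the remaining 4 contribute 0. Total contributed: 132.
Farah keeps 22 and receives 9.6 × 132 × 4/46 = 110.19 from the shared-resources pool, for a payoff of 132.19.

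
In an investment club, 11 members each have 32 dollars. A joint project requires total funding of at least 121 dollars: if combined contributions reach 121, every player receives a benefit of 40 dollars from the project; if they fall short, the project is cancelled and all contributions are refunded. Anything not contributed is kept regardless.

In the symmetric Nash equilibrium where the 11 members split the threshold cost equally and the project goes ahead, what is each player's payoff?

61 dollars

Equal share of the threshold: 121/11 = 11.
At this profile no one gains by cutting their contribution: any cut drops the total below 121, the project is cancelled, contributions are refunded, and the deviator ends with 32, which is less than 32 − 11 + 40 = 61. Contributing more than 11 just wastes the excess. So contributing exactly 11 is a best response.
Each player's payoff: 32 − 11 + 40 = 61.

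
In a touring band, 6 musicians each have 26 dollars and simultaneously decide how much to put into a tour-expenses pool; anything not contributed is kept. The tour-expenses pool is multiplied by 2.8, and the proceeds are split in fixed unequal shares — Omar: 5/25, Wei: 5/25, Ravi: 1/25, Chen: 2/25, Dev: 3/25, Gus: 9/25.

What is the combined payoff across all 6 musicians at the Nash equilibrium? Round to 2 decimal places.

202.80 dollars

Each unit j contributes comes back to j as 2.8 × (j's share), so j prefers to contribute only if that share exceeds 1/2.8 = 0.3571; otherwise keeping the unit dominates.
Gus alone (share 9/25) is above the threshold, contributing 26; the remaining 5 contribute 0. Total contributed: 26.
The tour-expenses pool pays out 2.8 × 26 = 72.80 in total (split across the unequal shares, but the aggregate is all that matters for the group sum).
The 5 free-riders keep 26 each, adding 130. Group total = 130 + 72.80 = 202.80.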